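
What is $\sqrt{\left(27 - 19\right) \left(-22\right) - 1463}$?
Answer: $i \sqrt{1639} \approx 40.485 i$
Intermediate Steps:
$\sqrt{\left(27 - 19\right) \left(-22\right) - 1463} = \sqrt{8 \left(-22\right) - 1463} = \sqrt{-176 - 1463} = \sqrt{-1639} = i \sqrt{1639}$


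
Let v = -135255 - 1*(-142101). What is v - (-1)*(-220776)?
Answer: -213930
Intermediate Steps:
v = 6846 (v = -135255 + 142101 = 6846)
v - (-1)*(-220776) = 6846 - (-1)*(-220776) = 6846 - 1*220776 = 6846 - 220776 = -213930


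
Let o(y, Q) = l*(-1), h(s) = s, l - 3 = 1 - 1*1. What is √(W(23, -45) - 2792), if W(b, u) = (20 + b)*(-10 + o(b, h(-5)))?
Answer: I*√3351 ≈ 57.888*I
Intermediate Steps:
l = 3 (l = 3 + (1 - 1*1) = 3 + (1 - 1) = 3 + 0 = 3)
o(y, Q) = -3 (o(y, Q) = 3*(-1) = -3)
W(b, u) = -260 - 13*b (W(b, u) = (20 + b)*(-10 - 3) = (20 + b)*(-13) = -260 - 13*b)
√(W(23, -45) - 2792) = √((-260 - 13*23) - 2792) = √((-260 - 299) - 2792) = √(-559 - 2792) = √(-3351) = I*√3351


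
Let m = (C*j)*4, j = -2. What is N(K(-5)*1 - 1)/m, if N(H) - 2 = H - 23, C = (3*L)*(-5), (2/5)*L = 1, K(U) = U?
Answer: -9/100 ≈ -0.090000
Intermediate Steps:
L = 5/2 (L = (5/2)*1 = 5/2 ≈ 2.5000)
C = -75/2 (C = (3*(5/2))*(-5) = (15/2)*(-5) = -75/2 ≈ -37.500)
m = 300 (m = -75/2*(-2)*4 = 75*4 = 300)
N(H) = -21 + H (N(H) = 2 + (H - 23) = 2 + (-23 + H) = -21 + H)
N(K(-5)*1 - 1)/m = (-21 + (-5*1 - 1))/300 = (-21 + (-5 - 1))*(1/300) = (-21 - 6)*(1/300) = -27*1/300 = -9/100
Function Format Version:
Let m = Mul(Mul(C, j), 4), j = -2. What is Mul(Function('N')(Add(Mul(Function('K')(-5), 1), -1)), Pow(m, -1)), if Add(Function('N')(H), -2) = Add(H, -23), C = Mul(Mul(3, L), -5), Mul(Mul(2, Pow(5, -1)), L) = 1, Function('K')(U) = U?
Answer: Rational(-9, 100) ≈ -0.090000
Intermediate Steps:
L = Rational(5, 2) (L = Mul(Rational(5, 2), 1) = Rational(5, 2) ≈ 2.5000)
C = Rational(-75, 2) (C = Mul(Mul(3, Rational(5, 2)), -5) = Mul(Rational(15, 2), -5) = Rational(-75, 2) ≈ -37.500)
m = 300 (m = Mul(Mul(Rational(-75, 2), -2), 4) = Mul(75, 4) = 300)
Function('N')(H) = Add(-21, H) (Function('N')(H) = Add(2, Add(H, -23)) = Add(2, Add(-23, H)) = Add(-21, H))
Mul(Function('N')(Add(Mul(Function('K')(-5), 1), -1)), Pow(m, -1)) = Mul(Add(-21, Add(Mul(-5, 1), -1)), Pow(300, -1)) = Mul(Add(-21, Add(-5, -1)), Rational(1, 300)) = Mul(Add(-21, -6), Rational(1, 300)) = Mul(-27, Rational(1, 300)) = Rational(-9, 100)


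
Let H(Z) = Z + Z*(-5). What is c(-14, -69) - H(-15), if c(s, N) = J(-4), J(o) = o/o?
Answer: -59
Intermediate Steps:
J(o) = 1
H(Z) = -4*Z (H(Z) = Z - 5*Z = -4*Z)
c(s, N) = 1
c(-14, -69) - H(-15) = 1 - (-4)*(-15) = 1 - 1*60 = 1 - 60 = -59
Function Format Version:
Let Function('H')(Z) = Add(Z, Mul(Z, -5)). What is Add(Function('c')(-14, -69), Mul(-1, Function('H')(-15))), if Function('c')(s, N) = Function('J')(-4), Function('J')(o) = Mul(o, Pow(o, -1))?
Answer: -59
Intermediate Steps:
Function('J')(o) = 1
Function('H')(Z) = Mul(-4, Z) (Function('H')(Z) = Add(Z, Mul(-5, Z)) = Mul(-4, Z))
Function('c')(s, N) = 1
Add(Function('c')(-14, -69), Mul(-1, Function('H')(-15))) = Add(1, Mul(-1, Mul(-4, -15))) = Add(1, Mul(-1, 60)) = Add(1, -60) = -59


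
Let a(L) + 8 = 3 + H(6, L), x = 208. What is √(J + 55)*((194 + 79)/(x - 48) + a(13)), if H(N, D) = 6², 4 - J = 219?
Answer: 5233*I*√10/40 ≈ 413.71*I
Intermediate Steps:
J = -215 (J = 4 - 1*219 = 4 - 219 = -215)
H(N, D) = 36
a(L) = 31 (a(L) = -8 + (3 + 36) = -8 + 39 = 31)
√(J + 55)*((194 + 79)/(x - 48) + a(13)) = √(-215 + 55)*((194 + 79)/(208 - 48) + 31) = √(-160)*(273/160 + 31) = (4*I*√10)*(273*(1/160) + 31) = (4*I*√10)*(273/160 + 31) = (4*I*√10)*(5233/160) = 5233*I*√10/40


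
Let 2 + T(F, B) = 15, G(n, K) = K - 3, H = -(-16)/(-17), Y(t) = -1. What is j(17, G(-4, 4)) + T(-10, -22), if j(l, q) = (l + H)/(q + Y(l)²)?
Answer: 715/34 ≈ 21.029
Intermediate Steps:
H = -16/17 (H = -(-16)*(-1)/17 = -1*16/17 = -16/17 ≈ -0.94118)
G(n, K) = -3 + K
T(F, B) = 13 (T(F, B) = -2 + 15 = 13)
j(l, q) = (-16/17 + l)/(1 + q) (j(l, q) = (l - 16/17)/(q + (-1)²) = (-16/17 + l)/(q + 1) = (-16/17 + l)/(1 + q))
j(17, G(-4, 4)) + T(-10, -22) = (-16/17 + 17)/(1 + (-3 + 4)) + 13 = (273/17)/(1 + 1) + 13 = (273/17)/2 + 13 = (½)*(273/17) + 13 = 273/34 + 13 = 715/34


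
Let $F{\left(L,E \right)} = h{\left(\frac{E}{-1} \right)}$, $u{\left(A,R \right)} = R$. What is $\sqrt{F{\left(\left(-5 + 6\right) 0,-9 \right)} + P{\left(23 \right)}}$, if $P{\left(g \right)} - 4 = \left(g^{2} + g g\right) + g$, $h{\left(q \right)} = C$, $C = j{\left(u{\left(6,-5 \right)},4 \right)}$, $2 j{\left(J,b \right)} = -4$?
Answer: $19 \sqrt{3} \approx 32.909$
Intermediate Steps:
$j{\left(J,b \right)} = -2$ ($j{\left(J,b \right)} = \frac{1}{2} \left(-4\right) = -2$)
$C = -2$
$h{\left(q \right)} = -2$
$P{\left(g \right)} = 4 + g + 2 g^{2}$ ($P{\left(g \right)} = 4 + \left(\left(g^{2} + g g\right) + g\right) = 4 + \left(\left(g^{2} + g^{2}\right) + g\right) = 4 + \left(2 g^{2} + g\right) = 4 + \left(g + 2 g^{2}\right) = 4 + g + 2 g^{2}$)
$F{\left(L,E \right)} = -2$
$\sqrt{F{\left(\left(-5 + 6\right) 0,-9 \right)} + P{\left(23 \right)}} = \sqrt{-2 + \left(4 + 23 + 2 \cdot 23^{2}\right)} = \sqrt{-2 + \left(4 + 23 + 2 \cdot 529\right)} = \sqrt{-2 + \left(4 + 23 + 1058\right)} = \sqrt{-2 + 1085} = \sqrt{1083} = 19 \sqrt{3}$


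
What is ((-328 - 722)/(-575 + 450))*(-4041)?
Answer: -169722/5 ≈ -33944.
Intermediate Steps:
((-328 - 722)/(-575 + 450))*(-4041) = -1050/(-125)*(-4041) = -1050*(-1/125)*(-4041) = (42/5)*(-4041) = -169722/5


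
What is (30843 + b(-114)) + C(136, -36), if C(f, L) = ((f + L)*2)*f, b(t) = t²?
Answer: 71039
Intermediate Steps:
C(f, L) = f*(2*L + 2*f) (C(f, L) = ((L + f)*2)*f = (2*L + 2*f)*f = f*(2*L + 2*f))
(30843 + b(-114)) + C(136, -36) = (30843 + (-114)²) + 2*136*(-36 + 136) = (30843 + 12996) + 2*136*100 = 43839 + 27200 = 71039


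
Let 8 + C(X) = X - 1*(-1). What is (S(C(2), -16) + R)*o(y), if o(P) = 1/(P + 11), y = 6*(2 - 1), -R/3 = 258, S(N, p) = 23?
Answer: -751/17 ≈ -44.176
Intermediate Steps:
C(X) = -7 + X (C(X) = -8 + (X - 1*(-1)) = -8 + (X + 1) = -8 + (1 + X) = -7 + X)
R = -774 (R = -3*258 = -774)
y = 6 (y = 6*1 = 6)
o(P) = 1/(11 + P)
(S(C(2), -16) + R)*o(y) = (23 - 774)/(11 + 6) = -751/17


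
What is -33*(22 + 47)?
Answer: -2277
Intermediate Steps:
-33*(22 + 47) = -33*69 = -2277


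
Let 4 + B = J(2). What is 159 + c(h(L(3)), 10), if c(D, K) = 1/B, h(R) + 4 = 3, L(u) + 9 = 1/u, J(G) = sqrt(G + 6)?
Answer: 317/2 - sqrt(2)/4 ≈ 158.15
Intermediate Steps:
J(G) = sqrt(6 + G)
B = -4 + 2*sqrt(2) (B = -4 + sqrt(6 + 2) = -4 + sqrt(8) = -4 + 2*sqrt(2) ≈ -1.1716)
L(u) = -9 + 1/u
h(R) = -1 (h(R) = -4 + 3 = -1)
c(D, K) = 1/(-4 + 2*sqrt(2))
159 + c(h(L(3)), 10) = 159 + (-1/2 - sqrt(2)/4) = 317/2 - sqrt(2)/4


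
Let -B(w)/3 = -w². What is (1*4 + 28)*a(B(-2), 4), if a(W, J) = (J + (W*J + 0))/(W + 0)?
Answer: 416/3 ≈ 138.67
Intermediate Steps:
B(w) = 3*w² (B(w) = -(-3)*w² = 3*w²)
a(W, J) = (J + J*W)/W (a(W, J) = (J + (J*W + 0))/W = (J + J*W)/W)
(1*4 + 28)*a(B(-2), 4) = (1*4 + 28)*(4 + 4/((3*(-2)²))) = (4 + 28)*(4 + 4/((3*4))) = 32*(4 + 4/12) = 32*(4 + 4*(1/12)) = 32*(4 + ⅓) = 32*(13/3) = 416/3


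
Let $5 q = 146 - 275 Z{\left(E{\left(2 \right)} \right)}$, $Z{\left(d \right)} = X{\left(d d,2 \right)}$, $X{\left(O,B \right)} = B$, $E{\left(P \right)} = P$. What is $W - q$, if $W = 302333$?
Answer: $\frac{1512069}{5} \approx 3.0241 \cdot 10^{5}$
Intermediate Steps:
$Z{\left(d \right)} = 2$
$q = - \frac{404}{5}$ ($q = \frac{146 - 550}{5} = \frac{1}{5} \left(-404\right) = - \frac{404}{5} \approx -80.8$)
$W - q = 302333 - - \frac{404}{5} = 302333 + \frac{404}{5} = \frac{1512069}{5}$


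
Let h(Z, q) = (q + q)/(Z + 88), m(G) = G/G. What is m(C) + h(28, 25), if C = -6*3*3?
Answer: 83/58 ≈ 1.4310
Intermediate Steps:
C = -54 (C = -18*3 = -54)
m(G) = 1
h(Z, q) = 2*q/(88 + Z) (h(Z, q) = (2*q)/(88 + Z) = 2*q/(88 + Z))
m(C) + h(28, 25) = 1 + 2*25/(88 + 28) = 1 + 2*25/116 = 1 + 2*25*(1/116) = 1 + 25/58 = 83/58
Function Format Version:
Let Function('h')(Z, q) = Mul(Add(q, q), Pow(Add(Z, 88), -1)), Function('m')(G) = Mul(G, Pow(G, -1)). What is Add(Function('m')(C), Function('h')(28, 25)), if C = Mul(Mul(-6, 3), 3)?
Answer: Rational(83, 58) ≈ 1.4310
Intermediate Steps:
C = -54 (C = Mul(-18, 3) = -54)
Function('m')(G) = 1
Function('h')(Z, q) = Mul(2, q, Pow(Add(88, Z), -1)) (Function('h')(Z, q) = Mul(Mul(2, q), Pow(Add(88, Z), -1)) = Mul(2, q, Pow(Add(88, Z), -1)))
Add(Function('m')(C), Function('h')(28, 25)) = Add(1, Mul(2, 25, Pow(Add(88, 28), -1))) = Add(1, Mul(2, 25, Pow(116, -1))) = Add(1, Mul(2, 25, Rational(1, 116))) = Add(1, Rational(25, 58)) = Rational(83, 58)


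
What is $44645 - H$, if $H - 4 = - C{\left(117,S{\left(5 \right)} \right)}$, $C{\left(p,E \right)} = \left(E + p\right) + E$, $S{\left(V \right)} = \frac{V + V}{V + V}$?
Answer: $44760$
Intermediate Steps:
$S{\left(V \right)} = 1$ ($S{\left(V \right)} = \frac{2 V}{2 V} = 2 V \frac{1}{2 V} = 1$)
$C{\left(p,E \right)} = p + 2 E$
$H = -115$ ($H = 4 - \left(117 + 2 \cdot 1\right) = 4 - \left(117 + 2\right) = 4 - 119 = -115$)
$44645 - H = 44645 - -115 = 44645 + 115 = 44760$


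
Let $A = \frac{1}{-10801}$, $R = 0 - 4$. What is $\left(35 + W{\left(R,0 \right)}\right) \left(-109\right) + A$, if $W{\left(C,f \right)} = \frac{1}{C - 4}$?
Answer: $- \frac{328469219}{86408} \approx -3801.4$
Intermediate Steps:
$R = -4$
$W{\left(C,f \right)} = \frac{1}{-4 + C}$
$A = - \frac{1}{10801} \approx -9.2584 \cdot 10^{-5}$
$\left(35 + W{\left(R,0 \right)}\right) \left(-109\right) + A = \left(35 + \frac{1}{-4 - 4}\right) \left(-109\right) - \frac{1}{10801} = \left(35 + \frac{1}{-8}\right) \left(-109\right) - \frac{1}{10801} = \left(35 - \frac{1}{8}\right) \left(-109\right) - \frac{1}{10801} = \frac{279}{8} \left(-109\right) - \frac{1}{10801} = - \frac{30411}{8} - \frac{1}{10801} = - \frac{328469219}{86408}$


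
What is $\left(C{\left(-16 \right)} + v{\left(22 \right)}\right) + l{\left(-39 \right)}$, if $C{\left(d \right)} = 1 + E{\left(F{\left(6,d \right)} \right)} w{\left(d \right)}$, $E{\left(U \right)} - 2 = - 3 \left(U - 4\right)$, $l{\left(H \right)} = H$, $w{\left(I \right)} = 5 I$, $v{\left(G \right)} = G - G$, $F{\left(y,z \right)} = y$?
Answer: $282$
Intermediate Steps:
$v{\left(G \right)} = 0$
$E{\left(U \right)} = 14 - 3 U$ ($E{\left(U \right)} = 2 - 3 \left(U - 4\right) = 2 - 3 \left(-4 + U\right) = 2 - \left(-12 + 3 U\right) = 14 - 3 U$)
$C{\left(d \right)} = 1 - 20 d$ ($C{\left(d \right)} = 1 + \left(14 - 18\right) 5 d = 1 - 4 \cdot 5 d = 1 - 20 d$)
$\left(C{\left(-16 \right)} + v{\left(22 \right)}\right) + l{\left(-39 \right)} = \left(\left(1 - -320\right) + 0\right) - 39 = \left(\left(1 + 320\right) + 0\right) - 39 = \left(321 + 0\right) - 39 = 321 - 39 = 282$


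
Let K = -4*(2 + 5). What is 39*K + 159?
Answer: -933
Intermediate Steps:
K = -28 (K = -4*7 = -28)
39*K + 159 = 39*(-28) + 159 = -1092 + 159 = -933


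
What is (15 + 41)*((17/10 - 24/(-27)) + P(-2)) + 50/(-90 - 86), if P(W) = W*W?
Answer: 1460027/3960 ≈ 368.69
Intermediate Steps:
P(W) = W**2
(15 + 41)*((17/10 - 24/(-27)) + P(-2)) + 50/(-90 - 86) = (15 + 41)*((17/10 - 24/(-27)) + (-2)**2) + 50/(-90 - 86) = 56*((17*(1/10) - 24*(-1/27)) + 4) + 50/(-176) = 56*((17/10 + 8/9) + 4) + 50*(-1/176) = 56*(233/90 + 4) - 25/88 = 56*(593/90) - 25/88 = 16604/45 - 25/88 = 1460027/3960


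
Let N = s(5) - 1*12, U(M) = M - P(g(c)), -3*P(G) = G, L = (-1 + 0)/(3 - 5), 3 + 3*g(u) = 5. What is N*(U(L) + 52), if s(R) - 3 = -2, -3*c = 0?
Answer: -10439/18 ≈ -579.94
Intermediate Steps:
c = 0 (c = -1/3*0 = 0)
s(R) = 1 (s(R) = 3 - 2 = 1)
g(u) = 2/3 (g(u) = -1 + (1/3)*5 = -1 + 5/3 = 2/3)
L = 1/2 (L = -1/(-2) = -1*(-1/2) = 1/2 ≈ 0.50000)
P(G) = -G/3
U(M) = 2/9 + M (U(M) = M - (-1)*2/(3*3) = M - 1*(-2/9) = M + 2/9 = 2/9 + M)
N = -11 (N = 1 - 1*12 = 1 - 12 = -11)
N*(U(L) + 52) = -11*((2/9 + 1/2) + 52) = -11*(13/18 + 52) = -11*949/18 = -10439/18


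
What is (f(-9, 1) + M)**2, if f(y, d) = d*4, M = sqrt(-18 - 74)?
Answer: -76 + 16*I*sqrt(23) ≈ -76.0 + 76.733*I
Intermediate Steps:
M = 2*I*sqrt(23) (M = sqrt(-92) = 2*I*sqrt(23) ≈ 9.5917*I)
f(y, d) = 4*d
(f(-9, 1) + M)**2 = (4*1 + 2*I*sqrt(23))**2 = (4 + 2*I*sqrt(23))**2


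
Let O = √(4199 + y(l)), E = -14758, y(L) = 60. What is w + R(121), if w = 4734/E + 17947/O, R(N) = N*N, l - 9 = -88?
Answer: 108033572/7379 + 17947*√4259/4259 ≈ 14916.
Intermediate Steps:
l = -79 (l = 9 - 88 = -79)
O = √4259 (O = √(4199 + 60) = √4259 ≈ 65.261)
R(N) = N²
w = -2367/7379 + 17947*√4259/4259 (w = 4734/(-14758) + 17947/(√4259) = 4734*(-1/14758) + 17947*(√4259/4259) = -2367/7379 + 17947*√4259/4259 ≈ 274.68)
w + R(121) = (-2367/7379 + 17947*√4259/4259) + 121² = (-2367/7379 + 17947*√4259/4259) + 14641 = 108033572/7379 + 17947*√4259/4259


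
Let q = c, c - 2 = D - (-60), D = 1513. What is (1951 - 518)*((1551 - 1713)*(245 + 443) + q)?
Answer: -157459473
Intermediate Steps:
c = 1575 (c = 2 + (1513 - (-60)) = 2 + (1513 - 1*(-60)) = 2 + (1513 + 60) = 2 + 1573 = 1575)
q = 1575
(1951 - 518)*((1551 - 1713)*(245 + 443) + q) = (1951 - 518)*((1551 - 1713)*(245 + 443) + 1575) = 1433*(-162*688 + 1575) = 1433*(-111456 + 1575) = 1433*(-109881) = -157459473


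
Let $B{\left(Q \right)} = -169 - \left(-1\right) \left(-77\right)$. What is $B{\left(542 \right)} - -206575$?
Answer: $206329$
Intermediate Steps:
$B{\left(Q \right)} = -246$ ($B{\left(Q \right)} = -169 - 77 = -246$)
$B{\left(542 \right)} - -206575 = -246 - -206575 = -246 + 206575 = 206329$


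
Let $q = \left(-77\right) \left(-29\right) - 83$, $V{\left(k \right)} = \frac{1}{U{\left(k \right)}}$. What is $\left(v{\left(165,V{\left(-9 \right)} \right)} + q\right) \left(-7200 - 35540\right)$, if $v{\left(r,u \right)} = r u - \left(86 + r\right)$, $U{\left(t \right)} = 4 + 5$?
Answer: $- \frac{245840480}{3} \approx -8.1947 \cdot 10^{7}$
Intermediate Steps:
$U{\left(t \right)} = 9$
$V{\left(k \right)} = \frac{1}{9}$
$q = 2150$ ($q = 2233 - 83 = 2150$)
$v{\left(r,u \right)} = -86 - r + r u$
$\left(v{\left(165,V{\left(-9 \right)} \right)} + q\right) \left(-7200 - 35540\right) = \left(\left(-86 - 165 + 165 \cdot \frac{1}{9}\right) + 2150\right) \left(-7200 - 35540\right) = \left(\left(-86 - 165 + \frac{55}{3}\right) + 2150\right) \left(-42740\right) = \left(- \frac{698}{3} + 2150\right) \left(-42740\right) = \frac{5752}{3} \left(-42740\right) = - \frac{245840480}{3}$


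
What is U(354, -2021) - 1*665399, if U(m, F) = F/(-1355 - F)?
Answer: -443157755/666 ≈ -6.6540e+5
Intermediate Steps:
U(354, -2021) - 1*665399 = -1*(-2021)/(1355 - 2021) - 1*665399 = -1*(-2021)/(-666) - 665399 = -1*(-2021)*(-1/666) - 665399 = -2021/666 - 665399 = -443157755/666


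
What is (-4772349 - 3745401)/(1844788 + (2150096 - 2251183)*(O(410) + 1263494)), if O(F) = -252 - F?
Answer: 4258875/63827026798 ≈ 6.6725e-5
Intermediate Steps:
(-4772349 - 3745401)/(1844788 + (2150096 - 2251183)*(O(410) + 1263494)) = (-4772349 - 3745401)/(1844788 + (2150096 - 2251183)*((-252 - 1*410) + 1263494)) = -8517750/(1844788 - 101087*((-252 - 410) + 1263494)) = -8517750/(1844788 - 101087*(-662 + 1263494)) = -8517750/(1844788 - 101087*1262832) = -8517750/(1844788 - 127655898384) = -8517750/(-127654053596) = -8517750*(-1/127654053596) = 4258875/63827026798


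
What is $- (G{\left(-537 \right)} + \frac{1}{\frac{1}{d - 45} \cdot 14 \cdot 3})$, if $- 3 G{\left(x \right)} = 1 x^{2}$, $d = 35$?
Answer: $\frac{2018588}{21} \approx 96123.0$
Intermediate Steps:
$G{\left(x \right)} = - \frac{x^{2}}{3}$ ($G{\left(x \right)} = - \frac{1 x^{2}}{3} = - \frac{x^{2}}{3}$)
$- (G{\left(-537 \right)} + \frac{1}{\frac{1}{d - 45} \cdot 14 \cdot 3}) = - (- \frac{\left(-537\right)^{2}}{3} + \frac{1}{\frac{1}{35 - 45} \cdot 14 \cdot 3}) = - (\left(- \frac{1}{3}\right) 288369 + \frac{1}{\frac{1}{-10} \cdot 14 \cdot 3}) = - (-96123 + \frac{1}{\left(- \frac{1}{10}\right) 14 \cdot 3}) = - (-96123 + \frac{1}{\left(- \frac{7}{5}\right) 3}) = - (-96123 + \frac{1}{- \frac{21}{5}}) = - (-96123 - \frac{5}{21}) = \left(-1\right) \left(- \frac{2018588}{21}\right) = \frac{2018588}{21}$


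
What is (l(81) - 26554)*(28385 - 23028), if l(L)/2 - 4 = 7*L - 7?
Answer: -136207082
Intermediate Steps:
l(L) = -6 + 14*L (l(L) = 8 + 2*(7*L - 7) = 8 + 2*(-7 + 7*L) = 8 + (-14 + 14*L) = -6 + 14*L)
(l(81) - 26554)*(28385 - 23028) = ((-6 + 14*81) - 26554)*(28385 - 23028) = ((-6 + 1134) - 26554)*5357 = (1128 - 26554)*5357 = -25426*5357 = -136207082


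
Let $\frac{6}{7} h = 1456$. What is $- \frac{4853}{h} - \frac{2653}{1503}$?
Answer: $- \frac{35401865}{7659288} \approx -4.6221$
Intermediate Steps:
$h = \frac{5096}{3}$ ($h = \frac{7}{6} \cdot 1456 = \frac{5096}{3} \approx 1698.7$)
$- \frac{4853}{h} - \frac{2653}{1503} = - \frac{4853}{\frac{5096}{3}} - \frac{2653}{1503} = \left(-4853\right) \frac{3}{5096} - \frac{2653}{1503} = - \frac{14559}{5096} - \frac{2653}{1503} = - \frac{35401865}{7659288}$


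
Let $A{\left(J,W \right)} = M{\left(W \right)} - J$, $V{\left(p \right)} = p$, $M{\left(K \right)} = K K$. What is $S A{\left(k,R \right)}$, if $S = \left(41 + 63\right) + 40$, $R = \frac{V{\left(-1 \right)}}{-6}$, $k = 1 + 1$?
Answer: $-284$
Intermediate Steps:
$M{\left(K \right)} = K^{2}$
$k = 2$
$R = \frac{1}{6}$ ($R = - \frac{1}{-6} = \left(-1\right) \left(- \frac{1}{6}\right) = \frac{1}{6} \approx 0.16667$)
$A{\left(J,W \right)} = W^{2} - J$
$S = 144$ ($S = 104 + 40 = 144$)
$S A{\left(k,R \right)} = 144 \left(\left(\frac{1}{6}\right)^{2} - 2\right) = 144 \left(\frac{1}{36} - 2\right) = 144 \left(- \frac{71}{36}\right) = -284$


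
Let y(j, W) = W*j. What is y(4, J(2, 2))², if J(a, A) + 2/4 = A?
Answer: 36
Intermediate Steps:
J(a, A) = -½ + A
y(4, J(2, 2))² = ((-½ + 2)*4)² = ((3/2)*4)² = 6² = 36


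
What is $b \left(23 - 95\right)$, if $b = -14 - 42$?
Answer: $4032$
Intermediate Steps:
$b = -56$ ($b = -14 - 42 = -56$)
$b \left(23 - 95\right) = - 56 \left(23 - 95\right) = \left(-56\right) \left(-72\right) = 4032$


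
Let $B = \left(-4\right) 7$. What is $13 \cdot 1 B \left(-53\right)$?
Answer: $19292$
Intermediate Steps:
$B = -28$
$13 \cdot 1 B \left(-53\right) = 13 \cdot 1 \left(-28\right) \left(-53\right) = 13 \left(-28\right) \left(-53\right) = \left(-364\right) \left(-53\right) = 19292$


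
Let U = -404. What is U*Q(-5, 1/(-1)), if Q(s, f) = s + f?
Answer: 2424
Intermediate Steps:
Q(s, f) = f + s
U*Q(-5, 1/(-1)) = -404*(1/(-1) - 5) = -404*(-1 - 5) = -404*(-6) = 2424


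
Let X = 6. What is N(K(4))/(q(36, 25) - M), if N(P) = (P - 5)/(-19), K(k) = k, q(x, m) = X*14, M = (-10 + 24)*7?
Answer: -1/266 ≈ -0.0037594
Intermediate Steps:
M = 98 (M = 14*7 = 98)
q(x, m) = 84 (q(x, m) = 6*14 = 84)
N(P) = 5/19 - P/19 (N(P) = (-5 + P)*(-1/19) = 5/19 - P/19)
N(K(4))/(q(36, 25) - M) = (5/19 - 1/19*4)/(84 - 1*98) = (5/19 - 4/19)/(84 - 98) = (1/19)/(-14) = (1/19)*(-1/14) = -1/266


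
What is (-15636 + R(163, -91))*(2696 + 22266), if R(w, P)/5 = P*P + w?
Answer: 663589808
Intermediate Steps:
R(w, P) = 5*w + 5*P**2 (R(w, P) = 5*(P*P + w) = 5*(P**2 + w) = 5*(w + P**2) = 5*w + 5*P**2)
(-15636 + R(163, -91))*(2696 + 22266) = (-15636 + (5*163 + 5*(-91)**2))*(2696 + 22266) = (-15636 + (815 + 5*8281))*24962 = (-15636 + (815 + 41405))*24962 = (-15636 + 42220)*24962 = 26584*24962 = 663589808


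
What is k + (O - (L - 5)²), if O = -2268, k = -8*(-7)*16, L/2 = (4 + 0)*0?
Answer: -1397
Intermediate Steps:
L = 0 (L = 2*((4 + 0)*0) = 2*(4*0) = 2*0 = 0)
k = 896 (k = 56*16 = 896)
k + (O - (L - 5)²) = 896 + (-2268 - (0 - 5)²) = 896 + (-2268 - 1*(-5)²) = 896 + (-2268 - 1*25) = 896 + (-2268 - 25) = 896 - 2293 = -1397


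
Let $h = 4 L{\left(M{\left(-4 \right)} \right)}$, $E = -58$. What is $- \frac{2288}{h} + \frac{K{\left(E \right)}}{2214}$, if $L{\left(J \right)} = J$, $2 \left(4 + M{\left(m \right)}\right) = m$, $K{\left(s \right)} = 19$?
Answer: $\frac{211087}{2214} \approx 95.342$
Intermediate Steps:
$M{\left(m \right)} = -4 + \frac{m}{2}$
$h = -24$ ($h = 4 \left(-4 + \frac{1}{2} \left(-4\right)\right) = 4 \left(-4 - 2\right) = 4 \left(-6\right) = -24$)
$- \frac{2288}{h} + \frac{K{\left(E \right)}}{2214} = - \frac{2288}{-24} + \frac{19}{2214} = \left(-2288\right) \left(- \frac{1}{24}\right) + 19 \cdot \frac{1}{2214} = \frac{286}{3} + \frac{19}{2214} = \frac{211087}{2214}$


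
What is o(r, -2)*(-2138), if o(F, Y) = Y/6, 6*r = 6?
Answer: 2138/3 ≈ 712.67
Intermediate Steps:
r = 1 (r = (⅙)*6 = 1)
o(F, Y) = Y/6 (o(F, Y) = Y*(⅙) = Y/6)
o(r, -2)*(-2138) = ((⅙)*(-2))*(-2138) = -⅓*(-2138) = 2138/3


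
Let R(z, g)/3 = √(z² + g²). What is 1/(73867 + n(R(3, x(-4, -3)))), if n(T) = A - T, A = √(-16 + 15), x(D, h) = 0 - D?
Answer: 73852/5454117905 - I/5454117905 ≈ 1.3541e-5 - 1.8335e-10*I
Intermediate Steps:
x(D, h) = -D
A = I (A = √(-1) = I ≈ 1.0*I)
R(z, g) = 3*√(g² + z²) (R(z, g) = 3*√(z² + g²) = 3*√(g² + z²))
n(T) = I - T
1/(73867 + n(R(3, x(-4, -3)))) = 1/(73867 + (I - 3*√((-1*(-4))² + 3²))) = 1/(73867 + (I - 3*√(4² + 9))) = 1/(73867 + (I - 3*√(16 + 9))) = 1/(73867 + (I - 3*√25)) = 1/(73867 + (I - 3*5)) = 1/(73867 + (I - 1*15)) = 1/(73867 + (I - 15)) = 1/(73867 + (-15 + I)) = 1/(73852 + I) = (73852 - I)/5454117905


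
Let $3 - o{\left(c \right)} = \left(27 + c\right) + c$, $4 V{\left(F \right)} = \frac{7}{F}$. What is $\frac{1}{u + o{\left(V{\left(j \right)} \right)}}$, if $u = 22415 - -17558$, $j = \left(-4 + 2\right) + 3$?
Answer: $\frac{2}{79891} \approx 2.5034 \cdot 10^{-5}$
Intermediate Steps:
$j = 1$ ($j = -2 + 3 = 1$)
$u = 39973$ ($u = 22415 + 17558 = 39973$)
$V{\left(F \right)} = \frac{7}{4 F}$ ($V{\left(F \right)} = \frac{7 \frac{1}{F}}{4} = \frac{7}{4 F}$)
$o{\left(c \right)} = -24 - 2 c$ ($o{\left(c \right)} = 3 - \left(\left(27 + c\right) + c\right) = 3 - \left(27 + 2 c\right) = -24 - 2 c$)
$\frac{1}{u + o{\left(V{\left(j \right)} \right)}} = \frac{1}{39973 - \left(24 + 2 \frac{7}{4 \cdot 1}\right)} = \frac{1}{39973 - \left(24 + 2 \cdot \frac{7}{4} \cdot 1\right)} = \frac{1}{39973 - \frac{55}{2}} = \frac{1}{\frac{79891}{2}} = \frac{2}{79891}$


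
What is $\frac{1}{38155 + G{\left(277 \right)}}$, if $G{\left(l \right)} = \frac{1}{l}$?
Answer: $\frac{277}{10568936} \approx 2.6209 \cdot 10^{-5}$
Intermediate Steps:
$\frac{1}{38155 + G{\left(277 \right)}} = \frac{1}{38155 + \frac{1}{277}} = \frac{1}{\frac{10568936}{277}} = \frac{277}{10568936}$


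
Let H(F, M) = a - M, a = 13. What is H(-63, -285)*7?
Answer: 2086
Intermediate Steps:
H(F, M) = 13 - M
H(-63, -285)*7 = (13 - 1*(-285))*7 = (13 + 285)*7 = 298*7 = 2086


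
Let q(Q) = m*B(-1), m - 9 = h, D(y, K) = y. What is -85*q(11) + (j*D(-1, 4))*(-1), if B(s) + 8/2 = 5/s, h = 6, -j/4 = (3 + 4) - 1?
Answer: 11451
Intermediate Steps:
j = -24 (j = -4*((3 + 4) - 1) = -4*(7 - 1) = -4*6 = -24)
m = 15 (m = 9 + 6 = 15)
B(s) = -4 + 5/s
q(Q) = -135 (q(Q) = 15*(-4 + 5/(-1)) = 15*(-4 + 5*(-1)) = 15*(-4 - 5) = 15*(-9) = -135)
-85*q(11) + (j*D(-1, 4))*(-1) = -85*(-135) - 24*(-1)*(-1) = 11475 + 24*(-1) = 11475 - 24 = 11451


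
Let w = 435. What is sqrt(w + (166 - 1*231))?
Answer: sqrt(370) ≈ 19.235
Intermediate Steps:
sqrt(w + (166 - 1*231)) = sqrt(435 + (166 - 1*231)) = sqrt(435 + (166 - 231)) = sqrt(435 - 65) = sqrt(370)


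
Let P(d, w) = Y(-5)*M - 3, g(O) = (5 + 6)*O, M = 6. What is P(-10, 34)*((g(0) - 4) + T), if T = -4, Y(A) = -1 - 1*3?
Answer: 216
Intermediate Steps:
Y(A) = -4 (Y(A) = -1 - 3 = -4)
g(O) = 11*O
P(d, w) = -27 (P(d, w) = -4*6 - 3 = -24 - 3 = -27)
P(-10, 34)*((g(0) - 4) + T) = -27*((11*0 - 4) - 4) = -27*((0 - 4) - 4) = -27*(-4 - 4) = -27*(-8) = 216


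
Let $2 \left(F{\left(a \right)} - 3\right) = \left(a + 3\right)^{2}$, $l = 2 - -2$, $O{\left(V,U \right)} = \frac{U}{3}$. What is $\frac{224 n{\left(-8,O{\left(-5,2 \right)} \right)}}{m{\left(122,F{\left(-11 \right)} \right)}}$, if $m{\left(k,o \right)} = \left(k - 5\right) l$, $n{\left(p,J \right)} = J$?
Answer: $\frac{112}{351} \approx 0.31909$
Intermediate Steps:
$O{\left(V,U \right)} = \frac{U}{3}$ ($O{\left(V,U \right)} = U \frac{1}{3} = \frac{U}{3}$)
$l = 4$ ($l = 2 + 2 = 4$)
$F{\left(a \right)} = 3 + \frac{\left(3 + a\right)^{2}}{2}$ ($F{\left(a \right)} = 3 + \frac{\left(a + 3\right)^{2}}{2} = 3 + \frac{\left(3 + a\right)^{2}}{2}$)
$m{\left(k,o \right)} = -20 + 4 k$ ($m{\left(k,o \right)} = \left(k - 5\right) 4 = \left(-5 + k\right) 4 = -20 + 4 k$)
$\frac{224 n{\left(-8,O{\left(-5,2 \right)} \right)}}{m{\left(122,F{\left(-11 \right)} \right)}} = \frac{224 \cdot \frac{1}{3} \cdot 2}{-20 + 4 \cdot 122} = \frac{224 \cdot \frac{2}{3}}{-20 + 488} = \frac{448}{3 \cdot 468} = \frac{448}{3} \cdot \frac{1}{468} = \frac{112}{351}$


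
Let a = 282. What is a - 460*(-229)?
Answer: 105622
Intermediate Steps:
a - 460*(-229) = 282 - 460*(-229) = 282 + 105340 = 105622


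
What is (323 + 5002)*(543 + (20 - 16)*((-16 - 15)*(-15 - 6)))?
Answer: 16757775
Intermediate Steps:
(323 + 5002)*(543 + (20 - 16)*((-16 - 15)*(-15 - 6))) = 5325*(543 + 4*(-31*(-21))) = 5325*(543 + 4*651) = 5325*(543 + 2604) = 5325*3147 = 16757775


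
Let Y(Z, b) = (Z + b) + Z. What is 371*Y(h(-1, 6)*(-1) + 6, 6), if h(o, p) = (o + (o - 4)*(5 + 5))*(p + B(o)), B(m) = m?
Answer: 195888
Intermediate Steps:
h(o, p) = (-40 + 11*o)*(o + p) (h(o, p) = (o + (o - 4)*(5 + 5))*(p + o) = (o + (-4 + o)*10)*(o + p) = (o + (-40 + 10*o))*(o + p) = (-40 + 11*o)*(o + p))
Y(Z, b) = b + 2*Z
371*Y(h(-1, 6)*(-1) + 6, 6) = 371*(6 + 2*((-40*(-1) - 40*6 + 11*(-1)² + 11*(-1)*6)*(-1) + 6)) = 371*(6 + 2*((40 - 240 + 11*1 - 66)*(-1) + 6)) = 371*(6 + 2*((40 - 240 + 11 - 66)*(-1) + 6)) = 371*(6 + 2*(-255*(-1) + 6)) = 371*(6 + 2*(255 + 6)) = 371*(6 + 2*261) = 371*(6 + 522) = 371*528 = 195888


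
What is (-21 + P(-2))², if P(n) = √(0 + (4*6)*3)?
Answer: 513 - 252*√2 ≈ 156.62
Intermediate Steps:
P(n) = 6*√2 (P(n) = √(0 + 24*3) = √(0 + 72) = √72 = 6*√2)
(-21 + P(-2))² = (-21 + 6*√2)²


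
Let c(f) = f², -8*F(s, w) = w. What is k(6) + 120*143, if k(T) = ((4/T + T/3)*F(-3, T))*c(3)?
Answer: 17142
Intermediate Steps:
F(s, w) = -w/8
k(T) = -9*T*(4/T + T/3)/8 (k(T) = ((4/T + T/3)*(-T/8))*3² = ((4/T + T*(⅓))*(-T/8))*9 = ((4/T + T/3)*(-T/8))*9 = -T*(4/T + T/3)/8*9 = -9*T*(4/T + T/3)/8)
k(6) + 120*143 = (-9/2 - 3/8*6²) + 120*143 = (-9/2 - 3/8*36) + 17160 = (-9/2 - 27/2) + 17160 = -18 + 17160 = 17142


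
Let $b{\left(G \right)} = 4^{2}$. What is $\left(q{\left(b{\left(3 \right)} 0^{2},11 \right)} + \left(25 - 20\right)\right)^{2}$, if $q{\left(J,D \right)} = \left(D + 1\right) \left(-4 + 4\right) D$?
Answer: $25$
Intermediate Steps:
$b{\left(G \right)} = 16$
$q{\left(J,D \right)} = 0$ ($q{\left(J,D \right)} = \left(1 + D\right) 0 D = 0 D = 0$)
$\left(q{\left(b{\left(3 \right)} 0^{2},11 \right)} + \left(25 - 20\right)\right)^{2} = \left(0 + \left(25 - 20\right)\right)^{2} = \left(0 + 5\right)^{2} = 5^{2} = 25$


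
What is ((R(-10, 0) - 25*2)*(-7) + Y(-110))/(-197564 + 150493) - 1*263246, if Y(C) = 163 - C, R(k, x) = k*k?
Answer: -12391252389/47071 ≈ -2.6325e+5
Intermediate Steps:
R(k, x) = k**2
((R(-10, 0) - 25*2)*(-7) + Y(-110))/(-197564 + 150493) - 1*263246 = (((-10)**2 - 25*2)*(-7) + (163 - 1*(-110)))/(-197564 + 150493) - 1*263246 = ((100 - 50)*(-7) + (163 + 110))/(-47071) - 263246 = (50*(-7) + 273)*(-1/47071) - 263246 = (-350 + 273)*(-1/47071) - 263246 = -77*(-1/47071) - 263246 = 77/47071 - 263246 = -12391252389/47071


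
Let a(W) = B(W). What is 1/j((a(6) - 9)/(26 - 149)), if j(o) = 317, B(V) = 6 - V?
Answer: 1/317 ≈ 0.0031546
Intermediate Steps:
a(W) = 6 - W
1/j((a(6) - 9)/(26 - 149)) = 1/317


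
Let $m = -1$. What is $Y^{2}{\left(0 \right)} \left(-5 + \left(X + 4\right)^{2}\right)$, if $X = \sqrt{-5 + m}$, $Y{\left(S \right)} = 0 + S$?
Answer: $0$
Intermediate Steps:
$Y{\left(S \right)} = S$
$X = i \sqrt{6}$ ($X = \sqrt{-5 - 1} = \sqrt{-6} = i \sqrt{6} \approx 2.4495 i$)
$Y^{2}{\left(0 \right)} \left(-5 + \left(X + 4\right)^{2}\right) = 0^{2} \left(-5 + \left(i \sqrt{6} + 4\right)^{2}\right) = 0 \left(-5 + \left(4 + i \sqrt{6}\right)^{2}\right) = 0$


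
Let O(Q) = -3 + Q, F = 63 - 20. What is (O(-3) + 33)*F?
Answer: 1161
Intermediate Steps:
F = 43
(O(-3) + 33)*F = ((-3 - 3) + 33)*43 = (-6 + 33)*43 = 27*43 = 1161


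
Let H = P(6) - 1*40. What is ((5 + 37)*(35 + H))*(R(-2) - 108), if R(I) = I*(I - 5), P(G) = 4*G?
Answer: -75012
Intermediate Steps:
H = -16 (H = 4*6 - 1*40 = 24 - 40 = -16)
R(I) = I*(-5 + I)
((5 + 37)*(35 + H))*(R(-2) - 108) = ((5 + 37)*(35 - 16))*(-2*(-5 - 2) - 108) = (42*19)*(-2*(-7) - 108) = 798*(14 - 108) = 798*(-94) = -75012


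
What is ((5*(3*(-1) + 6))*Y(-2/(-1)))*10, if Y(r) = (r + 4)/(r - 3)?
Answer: -900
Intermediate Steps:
Y(r) = (4 + r)/(-3 + r)
((5*(3*(-1) + 6))*Y(-2/(-1)))*10 = ((5*(3*(-1) + 6))*((4 - 2/(-1))/(-3 - 2/(-1))))*10 = ((5*(-3 + 6))*((4 - 2*(-1))/(-3 - 2*(-1))))*10 = ((5*3)*((4 + 2)/(-3 + 2)))*10 = (15*(6/(-1)))*10 = (15*(-1*6))*10 = (15*(-6))*10 = -90*10 = -900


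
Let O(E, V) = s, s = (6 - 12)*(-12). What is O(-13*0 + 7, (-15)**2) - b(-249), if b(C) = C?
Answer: 321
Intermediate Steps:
s = 72 (s = -6*(-12) = 72)
O(E, V) = 72
O(-13*0 + 7, (-15)**2) - b(-249) = 72 - 1*(-249) = 72 + 249 = 321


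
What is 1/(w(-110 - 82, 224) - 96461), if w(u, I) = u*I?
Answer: -1/139469 ≈ -7.1700e-6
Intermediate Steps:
w(u, I) = I*u
1/(w(-110 - 82, 224) - 96461) = 1/(224*(-110 - 82) - 96461) = 1/(224*(-192) - 96461) = 1/(-43008 - 96461) = 1/(-139469) = -1/139469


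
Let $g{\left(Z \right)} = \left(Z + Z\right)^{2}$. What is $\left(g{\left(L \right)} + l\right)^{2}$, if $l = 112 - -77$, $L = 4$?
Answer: $64009$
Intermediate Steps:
$g{\left(Z \right)} = 4 Z^{2}$ ($g{\left(Z \right)} = \left(2 Z\right)^{2} = 4 Z^{2}$)
$l = 189$ ($l = 112 + 77 = 189$)
$\left(g{\left(L \right)} + l\right)^{2} = \left(4 \cdot 4^{2} + 189\right)^{2} = \left(4 \cdot 16 + 189\right)^{2} = \left(64 + 189\right)^{2} = 253^{2} = 64009$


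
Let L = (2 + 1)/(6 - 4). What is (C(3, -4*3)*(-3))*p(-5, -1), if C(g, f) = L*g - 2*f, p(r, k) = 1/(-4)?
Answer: 171/8 ≈ 21.375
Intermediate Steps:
p(r, k) = -¼
L = 3/2 ≈ 1.5000
C(g, f) = -2*f + 3*g/2 (C(g, f) = 3*g/2 - 2*f = -2*f + 3*g/2)
(C(3, -4*3)*(-3))*p(-5, -1) = ((-(-8)*3 + (3/2)*3)*(-3))*(-¼) = ((-2*(-12) + 9/2)*(-3))*(-¼) = ((24 + 9/2)*(-3))*(-¼) = ((57/2)*(-3))*(-¼) = -171/2*(-¼) = 171/8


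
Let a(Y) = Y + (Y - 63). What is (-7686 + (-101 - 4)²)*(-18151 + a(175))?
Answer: -59647896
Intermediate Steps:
a(Y) = -63 + 2*Y (a(Y) = Y + (-63 + Y) = -63 + 2*Y)
(-7686 + (-101 - 4)²)*(-18151 + a(175)) = (-7686 + (-101 - 4)²)*(-18151 + (-63 + 2*175)) = (-7686 + (-105)²)*(-18151 + (-63 + 350)) = (-7686 + 11025)*(-18151 + 287) = 3339*(-17864) = -59647896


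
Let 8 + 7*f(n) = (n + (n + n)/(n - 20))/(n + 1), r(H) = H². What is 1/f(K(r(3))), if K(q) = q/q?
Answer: -38/41 ≈ -0.92683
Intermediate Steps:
K(q) = 1
f(n) = -8/7 + (n + 2*n/(-20 + n))/(7*(1 + n)) (f(n) = -8/7 + ((n + (n + n)/(n - 20))/(n + 1))/7 = -8/7 + ((n + (2*n)/(-20 + n))/(1 + n))/7 = -8/7 + ((n + 2*n/(-20 + n))/(1 + n))/7 = -8/7 + (n + 2*n/(-20 + n))/(7*(1 + n)))
1/f(K(r(3))) = 1/((-160 - 134*1 + 7*1²)/(7*(20 - 1*1² + 19*1))) = 1/((-160 - 134 + 7*1)/(7*(20 - 1*1 + 19))) = 1/((-160 - 134 + 7)/(7*(20 - 1 + 19))) = 1/((⅐)*(-287)/38) = 1/((⅐)*(1/38)*(-287)) = 1/(-41/38) = -38/41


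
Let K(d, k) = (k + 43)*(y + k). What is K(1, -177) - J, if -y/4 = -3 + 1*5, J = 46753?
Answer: -21963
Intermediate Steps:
y = -8 (y = -4*(-3 + 1*5) = -4*(-3 + 5) = -4*2 = -8)
K(d, k) = (-8 + k)*(43 + k) (K(d, k) = (k + 43)*(-8 + k) = (43 + k)*(-8 + k) = (-8 + k)*(43 + k))
K(1, -177) - J = (-344 + (-177)² + 35*(-177)) - 1*46753 = (-344 + 31329 - 6195) - 46753 = 24790 - 46753 = -21963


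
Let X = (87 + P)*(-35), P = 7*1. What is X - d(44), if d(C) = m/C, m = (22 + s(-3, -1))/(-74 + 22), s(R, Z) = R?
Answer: -7527501/2288 ≈ -3290.0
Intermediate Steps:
P = 7
X = -3290 (X = (87 + 7)*(-35) = 94*(-35) = -3290)
m = -19/52 (m = (22 - 3)/(-74 + 22) = 19/(-52) = 19*(-1/52) = -19/52 ≈ -0.36538)
d(C) = -19/(52*C)
X - d(44) = -3290 - (-19)/(52*44) = -3290 - 1*(-19/2288) = -3290 + 19/2288 = -7527501/2288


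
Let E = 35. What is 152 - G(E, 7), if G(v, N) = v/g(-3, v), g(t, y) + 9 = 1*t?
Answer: 1859/12 ≈ 154.92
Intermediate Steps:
g(t, y) = -9 + t (g(t, y) = -9 + 1*t = -9 + t)
G(v, N) = -v/12 (G(v, N) = v/(-9 - 3) = v/(-12) = v*(-1/12) = -v/12)
152 - G(E, 7) = 152 - (-1)*35/12 = 152 - 1*(-35/12) = 152 + 35/12 = 1859/12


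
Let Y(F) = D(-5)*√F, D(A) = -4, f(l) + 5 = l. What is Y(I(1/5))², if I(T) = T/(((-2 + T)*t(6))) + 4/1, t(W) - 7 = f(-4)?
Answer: 584/9 ≈ 64.889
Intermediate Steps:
f(l) = -5 + l
t(W) = -2 (t(W) = 7 + (-5 - 4) = 7 - 9 = -2)
I(T) = 4 + T/(4 - 2*T) (I(T) = T/(((-2 + T)*(-2))) + 4/1 = T/(4 - 2*T) + 4*1 = T/(4 - 2*T) + 4 = 4 + T/(4 - 2*T))
Y(F) = -4*√F
Y(I(1/5))² = (-4*√2*√(-1/(-2 + 1/5))*√(16 - 7/5)/2)² = (-4*√730*√(-1/(-2 + ⅕))/10)² = (-4*√730*√(-1/(-9/5))/10)² = (-4*√146/6)² = (-2*√146/3)² = 584/9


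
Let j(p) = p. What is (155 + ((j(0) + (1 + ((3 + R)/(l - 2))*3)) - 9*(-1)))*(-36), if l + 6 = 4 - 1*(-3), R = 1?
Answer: -5508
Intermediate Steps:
l = 1 (l = -6 + (4 - 1*(-3)) = -6 + (4 + 3) = -6 + 7 = 1)
(155 + ((j(0) + (1 + ((3 + R)/(l - 2))*3)) - 9*(-1)))*(-36) = (155 + ((0 + (1 + ((3 + 1)/(1 - 2))*3)) - 9*(-1)))*(-36) = (155 + ((0 + (1 + (4/(-1))*3)) + 9))*(-36) = (155 + ((0 + (1 + (4*(-1))*3)) + 9))*(-36) = (155 + ((0 + (1 - 4*3)) + 9))*(-36) = (155 + ((0 + (1 - 12)) + 9))*(-36) = (155 + ((0 - 11) + 9))*(-36) = (155 + (-11 + 9))*(-36) = (155 - 2)*(-36) = 153*(-36) = -5508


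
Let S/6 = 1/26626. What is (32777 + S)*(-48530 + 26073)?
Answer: -9799341101228/13313 ≈ -7.3607e+8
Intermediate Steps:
S = 3/13313 (S = 6/26626 = 6*(1/26626) = 3/13313 ≈ 0.00022534)
(32777 + S)*(-48530 + 26073) = (32777 + 3/13313)*(-48530 + 26073) = (436360204/13313)*(-22457) = -9799341101228/13313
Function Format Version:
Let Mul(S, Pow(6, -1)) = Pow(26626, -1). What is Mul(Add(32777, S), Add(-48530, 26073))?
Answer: Rational(-9799341101228, 13313) ≈ -7.3607e+8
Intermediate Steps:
S = Rational(3, 13313) (S = Mul(6, Pow(26626, -1)) = Mul(6, Rational(1, 26626)) = Rational(3, 13313) ≈ 0.00022534)
Mul(Add(32777, S), Add(-48530, 26073)) = Mul(Add(32777, Rational(3, 13313)), Add(-48530, 26073)) = Mul(Rational(436360204, 13313), -22457) = Rational(-9799341101228, 13313)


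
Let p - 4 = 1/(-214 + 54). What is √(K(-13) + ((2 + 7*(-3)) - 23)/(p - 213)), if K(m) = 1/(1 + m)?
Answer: √526127253/66882 ≈ 0.34295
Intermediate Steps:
p = 639/160 (p = 4 + 1/(-214 + 54) = 4 + 1/(-160) = 4 - 1/160 = 639/160 ≈ 3.9938)
√(K(-13) + ((2 + 7*(-3)) - 23)/(p - 213)) = √(1/(1 - 13) + ((2 + 7*(-3)) - 23)/(639/160 - 213)) = √(1/(-12) + ((2 - 21) - 23)/(-33441/160)) = √(-1/12 + (-19 - 23)*(-160/33441)) = √(-1/12 - 42*(-160/33441)) = √(-1/12 + 2240/11147) = √(15733/133764) = √526127253/66882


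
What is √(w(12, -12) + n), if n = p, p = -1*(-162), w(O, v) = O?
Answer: √174 ≈ 13.191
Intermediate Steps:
p = 162
n = 162
√(w(12, -12) + n) = √(12 + 162) = √174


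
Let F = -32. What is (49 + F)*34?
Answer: 578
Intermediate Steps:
(49 + F)*34 = (49 - 32)*34 = 17*34 = 578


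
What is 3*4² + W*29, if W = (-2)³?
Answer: -184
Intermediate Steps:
W = -8
3*4² + W*29 = 3*4² - 8*29 = 3*16 - 232 = 48 - 232 = -184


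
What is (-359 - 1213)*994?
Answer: -1562568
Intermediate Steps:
(-359 - 1213)*994 = -1572*994 = -1562568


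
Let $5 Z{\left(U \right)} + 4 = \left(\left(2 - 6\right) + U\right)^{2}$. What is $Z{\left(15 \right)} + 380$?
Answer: $\frac{2017}{5} \approx 403.4$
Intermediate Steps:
$Z{\left(U \right)} = - \frac{4}{5} + \frac{\left(-4 + U\right)^{2}}{5}$ ($Z{\left(U \right)} = - \frac{4}{5} + \frac{\left(\left(2 - 6\right) + U\right)^{2}}{5} = - \frac{4}{5} + \frac{\left(-4 + U\right)^{2}}{5}$)
$Z{\left(15 \right)} + 380 = \left(- \frac{4}{5} + \frac{\left(-4 + 15\right)^{2}}{5}\right) + 380 = \left(- \frac{4}{5} + \frac{11^{2}}{5}\right) + 380 = \left(- \frac{4}{5} + \frac{1}{5} \cdot 121\right) + 380 = \left(- \frac{4}{5} + \frac{121}{5}\right) + 380 = \frac{117}{5} + 380 = \frac{2017}{5}$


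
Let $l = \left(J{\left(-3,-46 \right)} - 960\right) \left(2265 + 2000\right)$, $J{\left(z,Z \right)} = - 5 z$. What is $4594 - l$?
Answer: $4035019$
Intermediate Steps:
$l = -4030425$ ($l = \left(\left(-5\right) \left(-3\right) - 960\right) \left(2265 + 2000\right) = \left(15 - 960\right) 4265 = \left(-945\right) 4265 = -4030425$)
$4594 - l = 4594 - -4030425 = 4594 + 4030425 = 4035019$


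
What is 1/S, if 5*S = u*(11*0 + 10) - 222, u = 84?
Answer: 5/618 ≈ 0.0080906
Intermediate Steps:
S = 618/5 (S = (84*(11*0 + 10) - 222)/5 = (84*(0 + 10) - 222)/5 = (84*10 - 222)/5 = (840 - 222)/5 = (⅕)*618 = 618/5 ≈ 123.60)
1/S = 1/(618/5) = 5/618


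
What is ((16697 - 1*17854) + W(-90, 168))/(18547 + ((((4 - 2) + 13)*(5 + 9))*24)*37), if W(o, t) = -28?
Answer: -1185/205027 ≈ -0.0057797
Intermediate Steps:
((16697 - 1*17854) + W(-90, 168))/(18547 + ((((4 - 2) + 13)*(5 + 9))*24)*37) = ((16697 - 1*17854) - 28)/(18547 + ((((4 - 2) + 13)*(5 + 9))*24)*37) = ((16697 - 17854) - 28)/(18547 + (((2 + 13)*14)*24)*37) = (-1157 - 28)/(18547 + ((15*14)*24)*37) = -1185/(18547 + (210*24)*37) = -1185/(18547 + 5040*37) = -1185/(18547 + 186480) = -1185/205027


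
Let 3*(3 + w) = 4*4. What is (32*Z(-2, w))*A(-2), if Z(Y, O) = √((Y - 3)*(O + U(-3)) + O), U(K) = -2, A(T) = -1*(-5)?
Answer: 160*√6/3 ≈ 130.64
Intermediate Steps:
A(T) = 5
w = 7/3 (w = -3 + (4*4)/3 = -3 + (⅓)*16 = -3 + 16/3 = 7/3 ≈ 2.3333)
Z(Y, O) = √(O + (-3 + Y)*(-2 + O)) (Z(Y, O) = √((Y - 3)*(O - 2) + O) = √((-3 + Y)*(-2 + O) + O) = √(O + (-3 + Y)*(-2 + O)))
(32*Z(-2, w))*A(-2) = (32*√(6 - 2*7/3 - 2*(-2) + (7/3)*(-2)))*5 = (32*√(6 - 14/3 + 4 - 14/3))*5 = (32*√(⅔))*5 = (32*(√6/3))*5 = (32*√6/3)*5 = 160*√6/3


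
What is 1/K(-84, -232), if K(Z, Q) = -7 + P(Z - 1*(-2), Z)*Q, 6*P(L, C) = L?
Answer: 3/9491 ≈ 0.00031609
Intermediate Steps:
P(L, C) = L/6
K(Z, Q) = -7 + Q*(1/3 + Z/6) (K(Z, Q) = -7 + ((Z - 1*(-2))/6)*Q = -7 + ((Z + 2)/6)*Q = -7 + ((2 + Z)/6)*Q = -7 + (1/3 + Z/6)*Q = -7 + Q*(1/3 + Z/6))
1/K(-84, -232) = 1/(-7 + (1/6)*(-232)*(2 - 84)) = 1/(-7 + (1/6)*(-232)*(-82)) = 1/(-7 + 9512/3) = 1/(9491/3) = 3/9491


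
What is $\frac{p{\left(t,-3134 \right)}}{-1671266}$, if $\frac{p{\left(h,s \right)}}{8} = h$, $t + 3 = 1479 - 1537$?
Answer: $\frac{244}{835633} \approx 0.00029199$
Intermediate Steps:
$t = -61$ ($t = -3 + \left(1479 - 1537\right) = -3 - 58 = -61$)
$p{\left(h,s \right)} = 8 h$
$\frac{p{\left(t,-3134 \right)}}{-1671266} = \frac{8 \left(-61\right)}{-1671266} = \left(-488\right) \left(- \frac{1}{1671266}\right) = \frac{244}{835633}$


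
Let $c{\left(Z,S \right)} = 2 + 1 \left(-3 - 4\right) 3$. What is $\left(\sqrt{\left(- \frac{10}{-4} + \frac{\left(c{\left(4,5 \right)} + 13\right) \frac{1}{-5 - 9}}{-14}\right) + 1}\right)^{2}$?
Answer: $\frac{170}{49} \approx 3.4694$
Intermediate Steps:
$c{\left(Z,S \right)} = -19$ ($c{\left(Z,S \right)} = 2 + 1 \left(-7\right) 3 = 2 - 21 = -19$)
$\left(\sqrt{\left(- \frac{10}{-4} + \frac{\left(c{\left(4,5 \right)} + 13\right) \frac{1}{-5 - 9}}{-14}\right) + 1}\right)^{2} = \left(\sqrt{\left(- \frac{10}{-4} + \frac{\left(-19 + 13\right) \frac{1}{-5 - 9}}{-14}\right) + 1}\right)^{2} = \left(\sqrt{\left(\left(-10\right) \left(- \frac{1}{4}\right) + - \frac{6}{-14} \left(- \frac{1}{14}\right)\right) + 1}\right)^{2} = \left(\sqrt{\left(\frac{5}{2} + \left(-6\right) \left(- \frac{1}{14}\right) \left(- \frac{1}{14}\right)\right) + 1}\right)^{2} = \left(\sqrt{\left(\frac{5}{2} + \frac{3}{7} \left(- \frac{1}{14}\right)\right) + 1}\right)^{2} = \left(\sqrt{\left(\frac{5}{2} - \frac{3}{98}\right) + 1}\right)^{2} = \left(\sqrt{\frac{121}{49} + 1}\right)^{2} = \left(\sqrt{\frac{170}{49}}\right)^{2} = \left(\frac{\sqrt{170}}{7}\right)^{2} = \frac{170}{49}$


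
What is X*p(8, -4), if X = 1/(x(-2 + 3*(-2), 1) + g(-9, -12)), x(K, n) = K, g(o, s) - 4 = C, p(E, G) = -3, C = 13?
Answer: -⅓ ≈ -0.33333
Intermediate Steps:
g(o, s) = 17 (g(o, s) = 4 + 13 = 17)
X = ⅑ (X = 1/((-2 + 3*(-2)) + 17) = 1/((-2 - 6) + 17) = 1/(-8 + 17) = 1/9 = ⅑ ≈ 0.11111)
X*p(8, -4) = (⅑)*(-3) = -⅓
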